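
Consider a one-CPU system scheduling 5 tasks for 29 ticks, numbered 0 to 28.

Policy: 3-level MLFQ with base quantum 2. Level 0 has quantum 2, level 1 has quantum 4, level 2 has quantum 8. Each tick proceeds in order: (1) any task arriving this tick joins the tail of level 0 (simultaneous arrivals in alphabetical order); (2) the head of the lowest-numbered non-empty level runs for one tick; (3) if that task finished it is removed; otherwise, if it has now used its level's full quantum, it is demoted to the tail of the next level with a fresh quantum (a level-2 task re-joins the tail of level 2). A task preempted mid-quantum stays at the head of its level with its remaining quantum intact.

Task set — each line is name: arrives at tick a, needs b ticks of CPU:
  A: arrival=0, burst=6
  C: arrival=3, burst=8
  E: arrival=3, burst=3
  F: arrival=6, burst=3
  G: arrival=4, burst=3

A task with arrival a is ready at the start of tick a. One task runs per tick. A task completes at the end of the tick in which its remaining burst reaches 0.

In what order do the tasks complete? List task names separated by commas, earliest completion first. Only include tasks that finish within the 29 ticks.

t=0: L0/L1/L2 = A/-/- → run A
t=1: L0/L1/L2 = A/-/- → run A
t=2: L0/L1/L2 = -/A/- → run A
t=3: L0/L1/L2 = CE/A/- → run C
t=4: L0/L1/L2 = CEG/A/- → run C
t=5: L0/L1/L2 = EG/AC/- → run E
t=6: L0/L1/L2 = EGF/AC/- → run E
t=7: L0/L1/L2 = GF/ACE/- → run G
t=8: L0/L1/L2 = GF/ACE/- → run G
t=9: L0/L1/L2 = F/ACEG/- → run F
t=10: L0/L1/L2 = F/ACEG/- → run F
t=11: L0/L1/L2 = -/ACEGF/- → run A
t=12: L0/L1/L2 = -/ACEGF/- → run A
t=13: L0/L1/L2 = -/ACEGF/- → run A
t=14: L0/L1/L2 = -/CEGF/- → run C
t=15: L0/L1/L2 = -/CEGF/- → run C
t=16: L0/L1/L2 = -/CEGF/- → run C
t=17: L0/L1/L2 = -/CEGF/- → run C
t=18: L0/L1/L2 = -/EGF/C → run E
t=19: L0/L1/L2 = -/GF/C → run G
t=20: L0/L1/L2 = -/F/C → run F
t=21: L0/L1/L2 = -/-/C → run C
t=22: L0/L1/L2 = -/-/C → run C
t=23: (idle)
t=24: (idle)
t=25: (idle)
t=26: (idle)
t=27: (idle)
t=28: (idle)

completion order = A, E, G, F, C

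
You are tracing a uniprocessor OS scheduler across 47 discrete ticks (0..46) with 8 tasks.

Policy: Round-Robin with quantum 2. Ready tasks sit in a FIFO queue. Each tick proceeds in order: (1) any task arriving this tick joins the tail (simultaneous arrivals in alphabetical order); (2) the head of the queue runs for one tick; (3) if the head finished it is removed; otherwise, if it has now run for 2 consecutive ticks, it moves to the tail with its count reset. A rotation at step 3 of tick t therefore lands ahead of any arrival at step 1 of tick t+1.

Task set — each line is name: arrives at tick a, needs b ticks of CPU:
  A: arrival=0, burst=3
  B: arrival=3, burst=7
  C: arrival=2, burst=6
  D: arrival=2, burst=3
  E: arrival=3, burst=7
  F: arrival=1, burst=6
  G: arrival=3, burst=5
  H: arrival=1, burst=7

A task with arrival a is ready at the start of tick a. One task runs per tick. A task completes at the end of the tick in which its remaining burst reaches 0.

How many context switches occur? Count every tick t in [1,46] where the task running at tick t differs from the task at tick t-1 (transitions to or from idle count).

context switches = 25

t=0: queue=[A] q_used=0 → run A
t=1: queue=[A,F,H] q_used=1 → run A
t=2: queue=[F,H,A,C,D] q_used=0 → run F
t=3: queue=[F,H,A,C,D,B,E,G] q_used=1 → run F
t=4: queue=[H,A,C,D,B,E,G,F] q_used=0 → run H
t=5: queue=[H,A,C,D,B,E,G,F] q_used=1 → run H
t=6: queue=[A,C,D,B,E,G,F,H] q_used=0 → run A
t=7: queue=[C,D,B,E,G,F,H] q_used=0 → run C
t=8: queue=[C,D,B,E,G,F,H] q_used=1 → run C
t=9: queue=[D,B,E,G,F,H,C] q_used=0 → run D
t=10: queue=[D,B,E,G,F,H,C] q_used=1 → run D
t=11: queue=[B,E,G,F,H,C,D] q_used=0 → run B
t=12: queue=[B,E,G,F,H,C,D] q_used=1 → run B
t=13: queue=[E,G,F,H,C,D,B] q_used=0 → run E
t=14: queue=[E,G,F,H,C,D,B] q_used=1 → run E
t=15: queue=[G,F,H,C,D,B,E] q_used=0 → run G
t=16: queue=[G,F,H,C,D,B,E] q_used=1 → run G
t=17: queue=[F,H,C,D,B,E,G] q_used=0 → run F
t=18: queue=[F,H,C,D,B,E,G] q_used=1 → run F
t=19: queue=[H,C,D,B,E,G,F] q_used=0 → run H
t=20: queue=[H,C,D,B,E,G,F] q_used=1 → run H
t=21: queue=[C,D,B,E,G,F,H] q_used=0 → run C
t=22: queue=[C,D,B,E,G,F,H] q_used=1 → run C
t=23: queue=[D,B,E,G,F,H,C] q_used=0 → run D
t=24: queue=[B,E,G,F,H,C] q_used=0 → run B
t=25: queue=[B,E,G,F,H,C] q_used=1 → run B
t=26: queue=[E,G,F,H,C,B] q_used=0 → run E
t=27: queue=[E,G,F,H,C,B] q_used=1 → run E
t=28: queue=[G,F,H,C,B,E] q_used=0 → run G
t=29: queue=[G,F,H,C,B,E] q_used=1 → run G
t=30: queue=[F,H,C,B,E,G] q_used=0 → run F
t=31: queue=[F,H,C,B,E,G] q_used=1 → run F
t=32: queue=[H,C,B,E,G] q_used=0 → run H
t=33: queue=[H,C,B,E,G] q_used=1 → run H
t=34: queue=[C,B,E,G,H] q_used=0 → run C
t=35: queue=[C,B,E,G,H] q_used=1 → run C
t=36: queue=[B,E,G,H] q_used=0 → run B
t=37: queue=[B,E,G,H] q_used=1 → run B
t=38: queue=[E,G,H,B] q_used=0 → run E
t=39: queue=[E,G,H,B] q_used=1 → run E
t=40: queue=[G,H,B,E] q_used=0 → run G
t=41: queue=[H,B,E] q_used=0 → run H
t=42: queue=[B,E] q_used=0 → run B
t=43: queue=[E] q_used=0 → run E
t=44: (idle)
t=45: (idle)
t=46: (idle)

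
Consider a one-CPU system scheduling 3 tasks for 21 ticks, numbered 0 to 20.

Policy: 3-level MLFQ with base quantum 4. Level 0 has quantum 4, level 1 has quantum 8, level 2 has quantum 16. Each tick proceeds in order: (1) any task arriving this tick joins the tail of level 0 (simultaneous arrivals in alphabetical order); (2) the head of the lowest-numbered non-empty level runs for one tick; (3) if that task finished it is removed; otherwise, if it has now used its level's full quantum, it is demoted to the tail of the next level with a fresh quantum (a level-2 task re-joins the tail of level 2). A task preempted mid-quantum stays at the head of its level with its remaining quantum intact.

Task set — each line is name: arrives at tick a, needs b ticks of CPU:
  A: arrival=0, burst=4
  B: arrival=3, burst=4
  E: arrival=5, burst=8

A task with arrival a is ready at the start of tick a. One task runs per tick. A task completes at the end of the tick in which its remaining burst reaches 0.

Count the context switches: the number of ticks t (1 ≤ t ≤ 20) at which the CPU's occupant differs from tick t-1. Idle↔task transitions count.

context switches = 3

t=0: L0/L1/L2 = A/-/- → run A
t=1: L0/L1/L2 = A/-/- → run A
t=2: L0/L1/L2 = A/-/- → run A
t=3: L0/L1/L2 = AB/-/- → run A
t=4: L0/L1/L2 = B/-/- → run B
t=5: L0/L1/L2 = BE/-/- → run B
t=6: L0/L1/L2 = BE/-/- → run B
t=7: L0/L1/L2 = BE/-/- → run B
t=8: L0/L1/L2 = E/-/- → run E
t=9: L0/L1/L2 = E/-/- → run E
t=10: L0/L1/L2 = E/-/- → run E
t=11: L0/L1/L2 = E/-/- → run E
t=12: L0/L1/L2 = -/E/- → run E
t=13: L0/L1/L2 = -/E/- → run E
t=14: L0/L1/L2 = -/E/- → run E
t=15: L0/L1/L2 = -/E/- → run E
t=16: (idle)
t=17: (idle)
t=18: (idle)
t=19: (idle)
t=20: (idle)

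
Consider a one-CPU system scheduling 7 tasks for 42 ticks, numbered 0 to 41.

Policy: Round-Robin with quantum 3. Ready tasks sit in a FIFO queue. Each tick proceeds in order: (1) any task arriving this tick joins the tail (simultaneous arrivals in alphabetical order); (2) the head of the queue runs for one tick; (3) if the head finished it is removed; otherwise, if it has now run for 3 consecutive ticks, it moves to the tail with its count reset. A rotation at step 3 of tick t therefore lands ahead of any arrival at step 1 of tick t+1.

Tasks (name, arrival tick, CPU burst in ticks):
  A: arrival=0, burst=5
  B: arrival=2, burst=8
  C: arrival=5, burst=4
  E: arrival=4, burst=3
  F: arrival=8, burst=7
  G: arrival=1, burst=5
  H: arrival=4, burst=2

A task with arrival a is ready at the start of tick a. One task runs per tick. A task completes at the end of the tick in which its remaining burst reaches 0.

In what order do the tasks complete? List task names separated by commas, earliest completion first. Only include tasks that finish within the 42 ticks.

t=0: queue=[A] q_used=0 → run A
t=1: queue=[A,G] q_used=1 → run A
t=2: queue=[A,G,B] q_used=2 → run A
t=3: queue=[G,B,A] q_used=0 → run G
t=4: queue=[G,B,A,E,H] q_used=1 → run G
t=5: queue=[G,B,A,E,H,C] q_used=2 → run G
t=6: queue=[B,A,E,H,C,G] q_used=0 → run B
t=7: queue=[B,A,E,H,C,G] q_used=1 → run B
t=8: queue=[B,A,E,H,C,G,F] q_used=2 → run B
t=9: queue=[A,E,H,C,G,F,B] q_used=0 → run A
t=10: queue=[A,E,H,C,G,F,B] q_used=1 → run A
t=11: queue=[E,H,C,G,F,B] q_used=0 → run E
t=12: queue=[E,H,C,G,F,B] q_used=1 → run E
t=13: queue=[E,H,C,G,F,B] q_used=2 → run E
t=14: queue=[H,C,G,F,B] q_used=0 → run H
t=15: queue=[H,C,G,F,B] q_used=1 → run H
t=16: queue=[C,G,F,B] q_used=0 → run C
t=17: queue=[C,G,F,B] q_used=1 → run C
t=18: queue=[C,G,F,B] q_used=2 → run C
t=19: queue=[G,F,B,C] q_used=0 → run G
t=20: queue=[G,F,B,C] q_used=1 → run G
t=21: queue=[F,B,C] q_used=0 → run F
t=22: queue=[F,B,C] q_used=1 → run F
t=23: queue=[F,B,C] q_used=2 → run F
t=24: queue=[B,C,F] q_used=0 → run B
t=25: queue=[B,C,F] q_used=1 → run B
t=26: queue=[B,C,F] q_used=2 → run B
t=27: queue=[C,F,B] q_used=0 → run C
t=28: queue=[F,B] q_used=0 → run F
t=29: queue=[F,B] q_used=1 → run F
t=30: queue=[F,B] q_used=2 → run F
t=31: queue=[B,F] q_used=0 → run B
t=32: queue=[B,F] q_used=1 → run B
t=33: queue=[F] q_used=0 → run F
t=34: (idle)
t=35: (idle)
t=36: (idle)
t=37: (idle)
t=38: (idle)
t=39: (idle)
t=40: (idle)
t=41: (idle)

completion order = A, E, H, G, C, B, F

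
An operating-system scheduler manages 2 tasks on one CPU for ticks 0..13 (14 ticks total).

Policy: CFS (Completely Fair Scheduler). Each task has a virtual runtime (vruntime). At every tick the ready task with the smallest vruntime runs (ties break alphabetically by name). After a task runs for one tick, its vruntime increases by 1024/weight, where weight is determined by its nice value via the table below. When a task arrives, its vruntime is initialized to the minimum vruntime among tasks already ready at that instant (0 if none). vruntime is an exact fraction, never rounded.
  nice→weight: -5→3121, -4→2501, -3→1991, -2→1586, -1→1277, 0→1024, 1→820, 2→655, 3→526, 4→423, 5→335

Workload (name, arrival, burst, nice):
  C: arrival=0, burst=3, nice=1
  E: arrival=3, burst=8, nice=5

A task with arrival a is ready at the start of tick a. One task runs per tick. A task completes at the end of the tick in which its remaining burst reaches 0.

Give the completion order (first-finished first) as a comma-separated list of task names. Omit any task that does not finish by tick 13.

t=0: vr[C=0] → run C
t=1: vr[C=256/205] → run C
t=2: vr[C=512/205] → run C
t=3: vr[E=0] → run E
t=4: vr[E=1024/335] → run E
t=5: vr[E=2048/335] → run E
t=6: vr[E=3072/335] → run E
t=7: vr[E=4096/335] → run E
t=8: vr[E=1024/67] → run E
t=9: vr[E=6144/335] → run E
t=10: vr[E=7168/335] → run E
t=11: (idle)
t=12: (idle)
t=13: (idle)

completion order = C, E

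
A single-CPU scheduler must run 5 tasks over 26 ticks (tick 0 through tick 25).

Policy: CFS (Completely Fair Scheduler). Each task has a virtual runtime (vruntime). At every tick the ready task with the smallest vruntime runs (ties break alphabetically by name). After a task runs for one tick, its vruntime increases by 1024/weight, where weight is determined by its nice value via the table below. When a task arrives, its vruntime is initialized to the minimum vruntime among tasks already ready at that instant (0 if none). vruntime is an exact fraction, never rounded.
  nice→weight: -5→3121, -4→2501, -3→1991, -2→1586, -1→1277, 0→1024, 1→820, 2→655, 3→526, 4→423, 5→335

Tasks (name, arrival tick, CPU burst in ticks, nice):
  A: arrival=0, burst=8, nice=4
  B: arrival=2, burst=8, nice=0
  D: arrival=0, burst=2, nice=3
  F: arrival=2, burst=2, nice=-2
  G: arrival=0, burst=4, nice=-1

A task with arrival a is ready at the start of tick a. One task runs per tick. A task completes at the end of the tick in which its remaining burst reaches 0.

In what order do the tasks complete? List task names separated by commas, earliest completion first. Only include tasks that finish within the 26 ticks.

completion order = F, D, G, B, A

t=0: vr[A=0 D=0 G=0] → run A
t=1: vr[A=1024/423 D=0 G=0] → run D
t=2: vr[A=1024/423 B=0 D=512/263 F=0 G=0] → run B
t=3: vr[A=1024/423 B=1 D=512/263 F=0 G=0] → run F
t=4: vr[A=1024/423 B=1 D=512/263 F=512/793 G=0] → run G
t=5: vr[A=1024/423 B=1 D=512/263 F=512/793 G=1024/1277] → run F
t=6: vr[A=1024/423 B=1 D=512/263 G=1024/1277] → run G
t=7: vr[A=1024/423 B=1 D=512/263 G=2048/1277] → run B
t=8: vr[A=1024/423 B=2 D=512/263 G=2048/1277] → run G
t=9: vr[A=1024/423 B=2 D=512/263 G=3072/1277] → run D
t=10: vr[A=1024/423 B=2 G=3072/1277] → run B
t=11: vr[A=1024/423 B=3 G=3072/1277] → run G
t=12: vr[A=1024/423 B=3] → run A
t=13: vr[A=2048/423 B=3] → run B
t=14: vr[A=2048/423 B=4] → run B
t=15: vr[A=2048/423 B=5] → run A
t=16: vr[A=1024/141 B=5] → run B
t=17: vr[A=1024/141 B=6] → run B
t=18: vr[A=1024/141 B=7] → run B
t=19: vr[A=1024/141] → run A
t=20: vr[A=4096/423] → run A
t=21: vr[A=5120/423] → run A
t=22: vr[A=2048/141] → run A
t=23: vr[A=7168/423] → run A
t=24: (idle)
t=25: (idle)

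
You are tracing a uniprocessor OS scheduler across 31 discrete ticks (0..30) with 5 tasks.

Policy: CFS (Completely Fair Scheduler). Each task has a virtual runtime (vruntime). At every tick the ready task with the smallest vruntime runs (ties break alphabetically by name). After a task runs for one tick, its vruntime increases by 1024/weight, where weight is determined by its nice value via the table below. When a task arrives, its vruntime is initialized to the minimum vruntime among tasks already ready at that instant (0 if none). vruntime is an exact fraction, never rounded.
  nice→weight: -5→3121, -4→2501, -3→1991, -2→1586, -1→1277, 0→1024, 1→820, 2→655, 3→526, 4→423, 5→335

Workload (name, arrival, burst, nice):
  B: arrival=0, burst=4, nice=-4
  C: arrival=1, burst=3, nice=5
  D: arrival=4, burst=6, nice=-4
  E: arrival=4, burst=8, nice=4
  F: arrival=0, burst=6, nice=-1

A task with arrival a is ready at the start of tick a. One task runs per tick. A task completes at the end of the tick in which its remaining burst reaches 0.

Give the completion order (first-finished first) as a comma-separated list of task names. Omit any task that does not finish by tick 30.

t=0: vr[B=0 F=0] → run B
t=1: vr[B=1024/2501 C=0 F=0] → run C
t=2: vr[B=1024/2501 C=1024/335 F=0] → run F
t=3: vr[B=1024/2501 C=1024/335 F=1024/1277] → run B
t=4: vr[B=2048/2501 C=1024/335 D=1024/1277 E=1024/1277 F=1024/1277] → run D
t=5: vr[B=2048/2501 C=1024/335 D=3868672/3193777 E=1024/1277 F=1024/1277] → run E
t=6: vr[B=2048/2501 C=1024/335 D=3868672/3193777 E=1740800/540171 F=1024/1277] → run F
t=7: vr[B=2048/2501 C=1024/335 D=3868672/3193777 E=1740800/540171 F=2048/1277] → run B
t=8: vr[B=3072/2501 C=1024/335 D=3868672/3193777 E=1740800/540171 F=2048/1277] → run D
t=9: vr[B=3072/2501 C=1024/335 D=5176320/3193777 E=1740800/540171 F=2048/1277] → run B
t=10: vr[C=1024/335 D=5176320/3193777 E=1740800/540171 F=2048/1277] → run F
t=11: vr[C=1024/335 D=5176320/3193777 E=1740800/540171 F=3072/1277] → run D
t=12: vr[C=1024/335 D=6483968/3193777 E=1740800/540171 F=3072/1277] → run D
t=13: vr[C=1024/335 D=7791616/3193777 E=1740800/540171 F=3072/1277] → run F
t=14: vr[C=1024/335 D=7791616/3193777 E=1740800/540171 F=4096/1277] → run D
t=15: vr[C=1024/335 D=9099264/3193777 E=1740800/540171 F=4096/1277] → run D
t=16: vr[C=1024/335 E=1740800/540171 F=4096/1277] → run C
t=17: vr[C=2048/335 E=1740800/540171 F=4096/1277] → run F
t=18: vr[C=2048/335 E=1740800/540171 F=5120/1277] → run E
t=19: vr[C=2048/335 E=3048448/540171 F=5120/1277] → run F
t=20: vr[C=2048/335 E=3048448/540171] → run E
t=21: vr[C=2048/335 E=1452032/180057] → run C
t=22: vr[E=1452032/180057] → run E
t=23: vr[E=5663744/540171] → run E
t=24: vr[E=6971392/540171] → run E
t=25: vr[E=2759680/180057] → run E
t=26: vr[E=9586688/540171] → run E
t=27: (idle)
t=28: (idle)
t=29: (idle)
t=30: (idle)

completion order = B, D, F, C, E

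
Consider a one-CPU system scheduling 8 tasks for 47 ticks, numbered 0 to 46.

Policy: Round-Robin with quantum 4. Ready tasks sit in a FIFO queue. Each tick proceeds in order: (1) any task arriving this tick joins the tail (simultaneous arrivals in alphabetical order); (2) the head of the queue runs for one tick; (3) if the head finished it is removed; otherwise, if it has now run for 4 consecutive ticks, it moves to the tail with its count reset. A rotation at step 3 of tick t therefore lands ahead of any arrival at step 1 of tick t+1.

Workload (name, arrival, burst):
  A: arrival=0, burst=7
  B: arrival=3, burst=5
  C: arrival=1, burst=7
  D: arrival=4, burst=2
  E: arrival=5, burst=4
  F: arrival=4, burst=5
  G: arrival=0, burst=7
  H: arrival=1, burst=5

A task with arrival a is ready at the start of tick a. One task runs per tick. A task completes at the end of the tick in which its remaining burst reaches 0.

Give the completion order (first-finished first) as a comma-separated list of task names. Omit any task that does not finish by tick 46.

completion order = A, D, E, G, C, H, B, F

t=0: queue=[A,G] q_used=0 → run A
t=1: queue=[A,G,C,H] q_used=1 → run A
t=2: queue=[A,G,C,H] q_used=2 → run A
t=3: queue=[A,G,C,H,B] q_used=3 → run A
t=4: queue=[G,C,H,B,A,D,F] q_used=0 → run G
t=5: queue=[G,C,H,B,A,D,F,E] q_used=1 → run G
t=6: queue=[G,C,H,B,A,D,F,E] q_used=2 → run G
t=7: queue=[G,C,H,B,A,D,F,E] q_used=3 → run G
t=8: queue=[C,H,B,A,D,F,E,G] q_used=0 → run C
t=9: queue=[C,H,B,A,D,F,E,G] q_used=1 → run C
t=10: queue=[C,H,B,A,D,F,E,G] q_used=2 → run C
t=11: queue=[C,H,B,A,D,F,E,G] q_used=3 → run C
t=12: queue=[H,B,A,D,F,E,G,C] q_used=0 → run H
t=13: queue=[H,B,A,D,F,E,G,C] q_used=1 → run H
t=14: queue=[H,B,A,D,F,E,G,C] q_used=2 → run H
t=15: queue=[H,B,A,D,F,E,G,C] q_used=3 → run H
t=16: queue=[B,A,D,F,E,G,C,H] q_used=0 → run B
t=17: queue=[B,A,D,F,E,G,C,H] q_used=1 → run B
t=18: queue=[B,A,D,F,E,G,C,H] q_used=2 → run B
t=19: queue=[B,A,D,F,E,G,C,H] q_used=3 → run B
t=20: queue=[A,D,F,E,G,C,H,B] q_used=0 → run A
t=21: queue=[A,D,F,E,G,C,H,B] q_used=1 → run A
t=22: queue=[A,D,F,E,G,C,H,B] q_used=2 → run A
t=23: queue=[D,F,E,G,C,H,B] q_used=0 → run D
t=24: queue=[D,F,E,G,C,H,B] q_used=1 → run D
t=25: queue=[F,E,G,C,H,B] q_used=0 → run F
t=26: queue=[F,E,G,C,H,B] q_used=1 → run F
t=27: queue=[F,E,G,C,H,B] q_used=2 → run F
t=28: queue=[F,E,G,C,H,B] q_used=3 → run F
t=29: queue=[E,G,C,H,B,F] q_used=0 → run E
t=30: queue=[E,G,C,H,B,F] q_used=1 → run E
t=31: queue=[E,G,C,H,B,F] q_used=2 → run E
t=32: queue=[E,G,C,H,B,F] q_used=3 → run E
t=33: queue=[G,C,H,B,F] q_used=0 → run G
t=34: queue=[G,C,H,B,F] q_used=1 → run G
t=35: queue=[G,C,H,B,F] q_used=2 → run G
t=36: queue=[C,H,B,F] q_used=0 → run C
t=37: queue=[C,H,B,F] q_used=1 → run C
t=38: queue=[C,H,B,F] q_used=2 → run C
t=39: queue=[H,B,F] q_used=0 → run H
t=40: queue=[B,F] q_used=0 → run B
t=41: queue=[F] q_used=0 → run F
t=42: (idle)
t=43: (idle)
t=44: (idle)
t=45: (idle)
t=46: (idle)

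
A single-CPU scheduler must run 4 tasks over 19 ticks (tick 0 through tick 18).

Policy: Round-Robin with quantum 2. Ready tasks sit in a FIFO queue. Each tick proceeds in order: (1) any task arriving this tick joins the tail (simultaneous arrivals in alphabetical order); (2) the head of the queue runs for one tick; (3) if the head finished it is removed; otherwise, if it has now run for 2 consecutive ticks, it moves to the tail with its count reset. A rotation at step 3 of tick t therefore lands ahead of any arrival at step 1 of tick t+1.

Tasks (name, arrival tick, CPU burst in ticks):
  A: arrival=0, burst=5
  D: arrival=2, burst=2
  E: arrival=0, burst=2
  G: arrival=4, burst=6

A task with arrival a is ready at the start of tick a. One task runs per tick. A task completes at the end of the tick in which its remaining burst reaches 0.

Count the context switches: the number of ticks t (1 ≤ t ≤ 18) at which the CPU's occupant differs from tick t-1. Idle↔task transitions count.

context switches = 7

t=0: queue=[A,E] q_used=0 → run A
t=1: queue=[A,E] q_used=1 → run A
t=2: queue=[E,A,D] q_used=0 → run E
t=3: queue=[E,A,D] q_used=1 → run E
t=4: queue=[A,D,G] q_used=0 → run A
t=5: queue=[A,D,G] q_used=1 → run A
t=6: queue=[D,G,A] q_used=0 → run D
t=7: queue=[D,G,A] q_used=1 → run D
t=8: queue=[G,A] q_used=0 → run G
t=9: queue=[G,A] q_used=1 → run G
t=10: queue=[A,G] q_used=0 → run A
t=11: queue=[G] q_used=0 → run G
t=12: queue=[G] q_used=1 → run G
t=13: queue=[G] q_used=0 → run G
t=14: queue=[G] q_used=1 → run G
t=15: (idle)
t=16: (idle)
t=17: (idle)
t=18: (idle)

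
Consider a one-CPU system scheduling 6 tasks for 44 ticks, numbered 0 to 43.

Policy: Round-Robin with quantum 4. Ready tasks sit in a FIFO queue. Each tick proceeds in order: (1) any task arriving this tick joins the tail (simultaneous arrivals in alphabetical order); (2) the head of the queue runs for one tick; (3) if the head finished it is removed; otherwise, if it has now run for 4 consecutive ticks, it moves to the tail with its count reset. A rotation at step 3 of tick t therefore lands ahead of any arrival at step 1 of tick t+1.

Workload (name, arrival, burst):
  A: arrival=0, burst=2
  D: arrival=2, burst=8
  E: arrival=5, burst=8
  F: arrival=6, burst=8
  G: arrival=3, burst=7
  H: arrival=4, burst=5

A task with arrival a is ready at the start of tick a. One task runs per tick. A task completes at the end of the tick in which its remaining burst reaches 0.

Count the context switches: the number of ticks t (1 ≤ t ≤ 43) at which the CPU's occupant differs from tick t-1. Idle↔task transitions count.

t=0: queue=[A] q_used=0 → run A
t=1: queue=[A] q_used=1 → run A
t=2: queue=[D] q_used=0 → run D
t=3: queue=[D,G] q_used=1 → run D
t=4: queue=[D,G,H] q_used=2 → run D
t=5: queue=[D,G,H,E] q_used=3 → run D
t=6: queue=[G,H,E,D,F] q_used=0 → run G
t=7: queue=[G,H,E,D,F] q_used=1 → run G
t=8: queue=[G,H,E,D,F] q_used=2 → run G
t=9: queue=[G,H,E,D,F] q_used=3 → run G
t=10: queue=[H,E,D,F,G] q_used=0 → run H
t=11: queue=[H,E,D,F,G] q_used=1 → run H
t=12: queue=[H,E,D,F,G] q_used=2 → run H
t=13: queue=[H,E,D,F,G] q_used=3 → run H
t=14: queue=[E,D,F,G,H] q_used=0 → run E
t=15: queue=[E,D,F,G,H] q_used=1 → run E
t=16: queue=[E,D,F,G,H] q_used=2 → run E
t=17: queue=[E,D,F,G,H] q_used=3 → run E
t=18: queue=[D,F,G,H,E] q_used=0 → run D
t=19: queue=[D,F,G,H,E] q_used=1 → run D
t=20: queue=[D,F,G,H,E] q_used=2 → run D
t=21: queue=[D,F,G,H,E] q_used=3 → run D
t=22: queue=[F,G,H,E] q_used=0 → run F
t=23: queue=[F,G,H,E] q_used=1 → run F
t=24: queue=[F,G,H,E] q_used=2 → run F
t=25: queue=[F,G,H,E] q_used=3 → run F
t=26: queue=[G,H,E,F] q_used=0 → run G
t=27: queue=[G,H,E,F] q_used=1 → run G
t=28: queue=[G,H,E,F] q_used=2 → run G
t=29: queue=[H,E,F] q_used=0 → run H
t=30: queue=[E,F] q_used=0 → run E
t=31: queue=[E,F] q_used=1 → run E
t=32: queue=[E,F] q_used=2 → run E
t=33: queue=[E,F] q_used=3 → run E
t=34: queue=[F] q_used=0 → run F
t=35: queue=[F] q_used=1 → run F
t=36: queue=[F] q_used=2 → run F
t=37: queue=[F] q_used=3 → run F
t=38: (idle)
t=39: (idle)
t=40: (idle)
t=41: (idle)
t=42: (idle)
t=43: (idle)

context switches = 11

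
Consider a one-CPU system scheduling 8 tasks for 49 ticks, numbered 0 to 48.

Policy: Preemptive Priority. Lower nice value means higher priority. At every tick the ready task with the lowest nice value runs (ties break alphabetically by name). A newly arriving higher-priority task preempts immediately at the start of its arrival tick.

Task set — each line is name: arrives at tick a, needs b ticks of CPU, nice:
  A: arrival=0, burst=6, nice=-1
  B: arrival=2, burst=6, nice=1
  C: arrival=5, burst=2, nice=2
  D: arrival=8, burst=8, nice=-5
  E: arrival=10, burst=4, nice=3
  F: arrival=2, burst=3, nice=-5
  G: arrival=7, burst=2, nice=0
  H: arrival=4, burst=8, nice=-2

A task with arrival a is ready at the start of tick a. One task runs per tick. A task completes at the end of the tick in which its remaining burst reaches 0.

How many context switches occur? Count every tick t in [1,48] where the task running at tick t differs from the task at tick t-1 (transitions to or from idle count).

context switches = 10

t=0: ready={A} → run A
t=1: ready={A} → run A
t=2: ready={A,B,F} → run F
t=3: ready={A,B,F} → run F
t=4: ready={A,B,F,H} → run F
t=5: ready={A,B,C,H} → run H
t=6: ready={A,B,C,H} → run H
t=7: ready={A,B,C,G,H} → run H
t=8: ready={A,B,C,D,G,H} → run D
t=9: ready={A,B,C,D,G,H} → run D
t=10: ready={A,B,C,D,E,G,H} → run D
t=11: ready={A,B,C,D,E,G,H} → run D
t=12: ready={A,B,C,D,E,G,H} → run D
t=13: ready={A,B,C,D,E,G,H} → run D
t=14: ready={A,B,C,D,E,G,H} → run D
t=15: ready={A,B,C,D,E,G,H} → run D
t=16: ready={A,B,C,E,G,H} → run H
t=17: ready={A,B,C,E,G,H} → run H
t=18: ready={A,B,C,E,G,H} → run H
t=19: ready={A,B,C,E,G,H} → run H
t=20: ready={A,B,C,E,G,H} → run H
t=21: ready={A,B,C,E,G} → run A
t=22: ready={A,B,C,E,G} → run A
t=23: ready={A,B,C,E,G} → run A
t=24: ready={A,B,C,E,G} → run A
t=25: ready={B,C,E,G} → run G
t=26: ready={B,C,E,G} → run G
t=27: ready={B,C,E} → run B
t=28: ready={B,C,E} → run B
t=29: ready={B,C,E} → run B
t=30: ready={B,C,E} → run B
t=31: ready={B,C,E} → run B
t=32: ready={B,C,E} → run B
t=33: ready={C,E} → run C
t=34: ready={C,E} → run C
t=35: ready={E} → run E
t=36: ready={E} → run E
t=37: ready={E} → run E
t=38: ready={E} → run E
t=39: (idle)
t=40: (idle)
t=41: (idle)
t=42: (idle)
t=43: (idle)
t=44: (idle)
t=45: (idle)
t=46: (idle)
t=47: (idle)
t=48: (idle)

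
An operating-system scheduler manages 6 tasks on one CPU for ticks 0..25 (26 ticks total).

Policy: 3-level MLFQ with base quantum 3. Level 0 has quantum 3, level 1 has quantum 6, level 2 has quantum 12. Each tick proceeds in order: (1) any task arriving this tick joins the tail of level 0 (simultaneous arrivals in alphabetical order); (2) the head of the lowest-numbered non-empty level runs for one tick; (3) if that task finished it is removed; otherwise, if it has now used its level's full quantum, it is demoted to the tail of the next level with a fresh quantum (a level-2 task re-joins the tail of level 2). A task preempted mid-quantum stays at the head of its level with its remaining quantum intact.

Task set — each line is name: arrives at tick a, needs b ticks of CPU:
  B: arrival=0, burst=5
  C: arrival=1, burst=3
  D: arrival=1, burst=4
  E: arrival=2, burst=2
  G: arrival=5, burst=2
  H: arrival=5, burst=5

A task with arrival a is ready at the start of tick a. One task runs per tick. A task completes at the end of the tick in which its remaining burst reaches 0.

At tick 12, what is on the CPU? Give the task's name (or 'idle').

t=0: L0/L1/L2 = B/-/- → run B
t=1: L0/L1/L2 = BCD/-/- → run B
t=2: L0/L1/L2 = BCDE/-/- → run B
t=3: L0/L1/L2 = CDE/B/- → run C
t=4: L0/L1/L2 = CDE/B/- → run C
t=5: L0/L1/L2 = CDEGH/B/- → run C
t=6: L0/L1/L2 = DEGH/B/- → run D
t=7: L0/L1/L2 = DEGH/B/- → run D
t=8: L0/L1/L2 = DEGH/B/- → run D
t=9: L0/L1/L2 = EGH/BD/- → run E
t=10: L0/L1/L2 = EGH/BD/- → run E
t=11: L0/L1/L2 = GH/BD/- → run G
t=12: L0/L1/L2 = GH/BD/- → run G
t=13: L0/L1/L2 = H/BD/- → run H
t=14: L0/L1/L2 = H/BD/- → run H
t=15: L0/L1/L2 = H/BD/- → run H
t=16: L0/L1/L2 = -/BDH/- → run B
t=17: L0/L1/L2 = -/BDH/- → run B
t=18: L0/L1/L2 = -/DH/- → run D
t=19: L0/L1/L2 = -/H/- → run H
t=20: L0/L1/L2 = -/H/- → run H
t=21: (idle)
t=22: (idle)
t=23: (idle)
t=24: (idle)
t=25: (idle)

running at tick 12 = G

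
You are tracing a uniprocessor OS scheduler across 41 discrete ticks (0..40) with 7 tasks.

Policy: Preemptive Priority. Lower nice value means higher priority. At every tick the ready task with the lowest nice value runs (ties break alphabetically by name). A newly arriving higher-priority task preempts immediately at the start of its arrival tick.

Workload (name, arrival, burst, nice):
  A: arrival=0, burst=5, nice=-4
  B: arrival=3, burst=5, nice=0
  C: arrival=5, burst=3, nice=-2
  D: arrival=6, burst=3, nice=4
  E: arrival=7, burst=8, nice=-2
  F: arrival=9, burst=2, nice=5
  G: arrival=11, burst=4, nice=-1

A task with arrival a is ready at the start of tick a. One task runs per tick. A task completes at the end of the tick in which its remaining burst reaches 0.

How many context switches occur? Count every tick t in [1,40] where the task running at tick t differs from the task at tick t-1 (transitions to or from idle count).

t=0: ready={A} → run A
t=1: ready={A} → run A
t=2: ready={A} → run A
t=3: ready={A,B} → run A
t=4: ready={A,B} → run A
t=5: ready={B,C} → run C
t=6: ready={B,C,D} → run C
t=7: ready={B,C,D,E} → run C
t=8: ready={B,D,E} → run E
t=9: ready={B,D,E,F} → run E
t=10: ready={B,D,E,F} → run E
t=11: ready={B,D,E,F,G} → run E
t=12: ready={B,D,E,F,G} → run E
t=13: ready={B,D,E,F,G} → run E
t=14: ready={B,D,E,F,G} → run E
t=15: ready={B,D,E,F,G} → run E
t=16: ready={B,D,F,G} → run G
t=17: ready={B,D,F,G} → run G
t=18: ready={B,D,F,G} → run G
t=19: ready={B,D,F,G} → run G
t=20: ready={B,D,F} → run B
t=21: ready={B,D,F} → run B
t=22: ready={B,D,F} → run B
t=23: ready={B,D,F} → run B
t=24: ready={B,D,F} → run B
t=25: ready={D,F} → run D
t=26: ready={D,F} → run D
t=27: ready={D,F} → run D
t=28: ready={F} → run F
t=29: ready={F} → run F
t=30: (idle)
t=31: (idle)
t=32: (idle)
t=33: (idle)
t=34: (idle)
t=35: (idle)
t=36: (idle)
t=37: (idle)
t=38: (idle)
t=39: (idle)
t=40: (idle)

context switches = 7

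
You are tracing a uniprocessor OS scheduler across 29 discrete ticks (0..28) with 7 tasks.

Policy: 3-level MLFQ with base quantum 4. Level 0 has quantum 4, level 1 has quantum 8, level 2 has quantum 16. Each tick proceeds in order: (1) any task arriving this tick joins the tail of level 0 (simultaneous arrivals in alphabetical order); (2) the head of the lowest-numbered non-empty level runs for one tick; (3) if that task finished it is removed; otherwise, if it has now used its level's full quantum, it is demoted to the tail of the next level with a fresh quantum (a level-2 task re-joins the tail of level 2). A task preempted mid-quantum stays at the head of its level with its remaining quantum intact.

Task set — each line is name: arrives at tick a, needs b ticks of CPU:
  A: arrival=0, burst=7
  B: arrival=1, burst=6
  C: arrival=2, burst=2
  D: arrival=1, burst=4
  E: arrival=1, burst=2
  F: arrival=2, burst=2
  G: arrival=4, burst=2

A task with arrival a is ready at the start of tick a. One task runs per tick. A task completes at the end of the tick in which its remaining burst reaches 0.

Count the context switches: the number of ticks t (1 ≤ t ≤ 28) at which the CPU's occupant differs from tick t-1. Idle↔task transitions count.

t=0: L0/L1/L2 = A/-/- → run A
t=1: L0/L1/L2 = ABDE/-/- → run A
t=2: L0/L1/L2 = ABDECF/-/- → run A
t=3: L0/L1/L2 = ABDECF/-/- → run A
t=4: L0/L1/L2 = BDECFG/A/- → run B
t=5: L0/L1/L2 = BDECFG/A/- → run B
t=6: L0/L1/L2 = BDECFG/A/- → run B
t=7: L0/L1/L2 = BDECFG/A/- → run B
t=8: L0/L1/L2 = DECFG/AB/- → run D
t=9: L0/L1/L2 = DECFG/AB/- → run D
t=10: L0/L1/L2 = DECFG/AB/- → run D
t=11: L0/L1/L2 = DECFG/AB/- → run D
t=12: L0/L1/L2 = ECFG/AB/- → run E
t=13: L0/L1/L2 = ECFG/AB/- → run E
t=14: L0/L1/L2 = CFG/AB/- → run C
t=15: L0/L1/L2 = CFG/AB/- → run C
t=16: L0/L1/L2 = FG/AB/- → run F
t=17: L0/L1/L2 = FG/AB/- → run F
t=18: L0/L1/L2 = G/AB/- → run G
t=19: L0/L1/L2 = G/AB/- → run G
t=20: L0/L1/L2 = -/AB/- → run A
t=21: L0/L1/L2 = -/AB/- → run A
t=22: L0/L1/L2 = -/AB/- → run A
t=23: L0/L1/L2 = -/B/- → run B
t=24: L0/L1/L2 = -/B/- → run B
t=25: (idle)
t=26: (idle)
t=27: (idle)
t=28: (idle)

context switches = 9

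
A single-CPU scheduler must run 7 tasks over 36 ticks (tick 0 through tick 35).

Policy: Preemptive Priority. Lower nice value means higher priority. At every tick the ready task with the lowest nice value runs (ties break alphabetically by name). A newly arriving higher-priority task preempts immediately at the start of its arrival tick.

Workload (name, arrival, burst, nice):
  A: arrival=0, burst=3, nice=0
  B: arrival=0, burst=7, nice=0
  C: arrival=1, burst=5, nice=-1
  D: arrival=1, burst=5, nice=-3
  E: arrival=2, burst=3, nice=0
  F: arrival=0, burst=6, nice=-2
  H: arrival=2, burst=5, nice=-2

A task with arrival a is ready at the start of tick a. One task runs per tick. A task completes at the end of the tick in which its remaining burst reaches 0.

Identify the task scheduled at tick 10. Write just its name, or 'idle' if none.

t=0: ready={A,B,F} → run F
t=1: ready={A,B,C,D,F} → run D
t=2: ready={A,B,C,D,E,F,H} → run D
t=3: ready={A,B,C,D,E,F,H} → run D
t=4: ready={A,B,C,D,E,F,H} → run D
t=5: ready={A,B,C,D,E,F,H} → run D
t=6: ready={A,B,C,E,F,H} → run F
t=7: ready={A,B,C,E,F,H} → run F
t=8: ready={A,B,C,E,F,H} → run F
t=9: ready={A,B,C,E,F,H} → run F
t=10: ready={A,B,C,E,F,H} → run F
t=11: ready={A,B,C,E,H} → run H
t=12: ready={A,B,C,E,H} → run H
t=13: ready={A,B,C,E,H} → run H
t=14: ready={A,B,C,E,H} → run H
t=15: ready={A,B,C,E,H} → run H
t=16: ready={A,B,C,E} → run C
t=17: ready={A,B,C,E} → run C
t=18: ready={A,B,C,E} → run C
t=19: ready={A,B,C,E} → run C
t=20: ready={A,B,C,E} → run C
t=21: ready={A,B,E} → run A
t=22: ready={A,B,E} → run A
t=23: ready={A,B,E} → run A
t=24: ready={B,E} → run B
t=25: ready={B,E} → run B
t=26: ready={B,E} → run B
t=27: ready={B,E} → run B
t=28: ready={B,E} → run B
t=29: ready={B,E} → run B
t=30: ready={B,E} → run B
t=31: ready={E} → run E
t=32: ready={E} → run E
t=33: ready={E} → run E
t=34: (idle)
t=35: (idle)

running at tick 10 = F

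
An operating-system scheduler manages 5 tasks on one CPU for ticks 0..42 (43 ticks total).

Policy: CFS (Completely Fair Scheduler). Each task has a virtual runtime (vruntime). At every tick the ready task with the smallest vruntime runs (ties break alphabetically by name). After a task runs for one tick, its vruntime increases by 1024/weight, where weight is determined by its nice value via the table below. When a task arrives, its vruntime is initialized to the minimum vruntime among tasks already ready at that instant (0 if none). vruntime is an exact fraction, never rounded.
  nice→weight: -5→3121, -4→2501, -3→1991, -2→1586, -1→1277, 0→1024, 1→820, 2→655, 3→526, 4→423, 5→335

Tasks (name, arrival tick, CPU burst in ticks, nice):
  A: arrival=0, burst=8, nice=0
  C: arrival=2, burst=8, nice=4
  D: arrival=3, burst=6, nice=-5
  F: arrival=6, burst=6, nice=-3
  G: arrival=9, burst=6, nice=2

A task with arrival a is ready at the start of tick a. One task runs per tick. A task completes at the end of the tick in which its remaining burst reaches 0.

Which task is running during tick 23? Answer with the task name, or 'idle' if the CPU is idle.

t=0: vr[A=0] → run A
t=1: vr[A=1] → run A
t=2: vr[A=2 C=2] → run A
t=3: vr[A=3 C=2 D=2] → run C
t=4: vr[A=3 C=1870/423 D=2] → run D
t=5: vr[A=3 C=1870/423 D=7266/3121] → run D
t=6: vr[A=3 C=1870/423 D=8290/3121 F=8290/3121] → run D
t=7: vr[A=3 C=1870/423 D=9314/3121 F=8290/3121] → run F
t=8: vr[A=3 C=1870/423 D=9314/3121 F=19701294/6213911] → run D
t=9: vr[A=3 C=1870/423 D=10338/3121 F=19701294/6213911 G=3] → run A
t=10: vr[A=4 C=1870/423 D=10338/3121 F=19701294/6213911 G=3] → run G
t=11: vr[A=4 C=1870/423 D=10338/3121 F=19701294/6213911 G=2989/655] → run F
t=12: vr[A=4 C=1870/423 D=10338/3121 F=22897198/6213911 G=2989/655] → run D
t=13: vr[A=4 C=1870/423 D=11362/3121 F=22897198/6213911 G=2989/655] → run D
t=14: vr[A=4 C=1870/423 F=22897198/6213911 G=2989/655] → run F
t=15: vr[A=4 C=1870/423 F=26093102/6213911 G=2989/655] → run A
t=16: vr[A=5 C=1870/423 F=26093102/6213911 G=2989/655] → run F
t=17: vr[A=5 C=1870/423 F=29289006/6213911 G=2989/655] → run C
t=18: vr[A=5 C=2894/423 F=29289006/6213911 G=2989/655] → run G
t=19: vr[A=5 C=2894/423 F=29289006/6213911 G=4013/655] → run F
t=20: vr[A=5 C=2894/423 F=32484910/6213911 G=4013/655] → run A
t=21: vr[A=6 C=2894/423 F=32484910/6213911 G=4013/655] → run F
t=22: vr[A=6 C=2894/423 G=4013/655] → run A
t=23: vr[A=7 C=2894/423 G=4013/655] → run G
t=24: vr[A=7 C=2894/423 G=5037/655] → run C
t=25: vr[A=7 C=1306/141 G=5037/655] → run A
t=26: vr[C=1306/141 G=5037/655] → run G
t=27: vr[C=1306/141 G=6061/655] → run G
t=28: vr[C=1306/141 G=1417/131] → run C
t=29: vr[C=4942/423 G=1417/131] → run G
t=30: vr[C=4942/423] → run C
t=31: vr[C=5966/423] → run C
t=32: vr[C=2330/141] → run C
t=33: vr[C=8014/423] → run C
t=34: (idle)
t=35: (idle)
t=36: (idle)
t=37: (idle)
t=38: (idle)
t=39: (idle)
t=40: (idle)
t=41: (idle)
t=42: (idle)

running at tick 23 = G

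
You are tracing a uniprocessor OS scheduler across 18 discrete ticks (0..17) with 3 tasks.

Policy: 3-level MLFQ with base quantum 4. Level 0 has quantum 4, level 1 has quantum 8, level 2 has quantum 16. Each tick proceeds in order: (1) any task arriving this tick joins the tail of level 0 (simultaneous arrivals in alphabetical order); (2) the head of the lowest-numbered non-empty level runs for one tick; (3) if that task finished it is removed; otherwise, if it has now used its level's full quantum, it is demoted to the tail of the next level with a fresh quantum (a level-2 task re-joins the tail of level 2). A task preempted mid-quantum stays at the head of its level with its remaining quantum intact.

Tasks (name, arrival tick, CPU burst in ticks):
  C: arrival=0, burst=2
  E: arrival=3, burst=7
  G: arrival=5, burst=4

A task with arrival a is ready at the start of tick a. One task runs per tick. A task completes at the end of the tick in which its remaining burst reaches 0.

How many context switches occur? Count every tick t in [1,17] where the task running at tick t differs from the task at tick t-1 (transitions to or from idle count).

context switches = 5

t=0: L0/L1/L2 = C/-/- → run C
t=1: L0/L1/L2 = C/-/- → run C
t=2: (idle)
t=3: L0/L1/L2 = E/-/- → run E
t=4: L0/L1/L2 = E/-/- → run E
t=5: L0/L1/L2 = EG/-/- → run E
t=6: L0/L1/L2 = EG/-/- → run E
t=7: L0/L1/L2 = G/E/- → run G
t=8: L0/L1/L2 = G/E/- → run G
t=9: L0/L1/L2 = G/E/- → run G
t=10: L0/L1/L2 = G/E/- → run G
t=11: L0/L1/L2 = -/E/- → run E
t=12: L0/L1/L2 = -/E/- → run E
t=13: L0/L1/L2 = -/E/- → run E
t=14: (idle)
t=15: (idle)
t=16: (idle)
t=17: (idle)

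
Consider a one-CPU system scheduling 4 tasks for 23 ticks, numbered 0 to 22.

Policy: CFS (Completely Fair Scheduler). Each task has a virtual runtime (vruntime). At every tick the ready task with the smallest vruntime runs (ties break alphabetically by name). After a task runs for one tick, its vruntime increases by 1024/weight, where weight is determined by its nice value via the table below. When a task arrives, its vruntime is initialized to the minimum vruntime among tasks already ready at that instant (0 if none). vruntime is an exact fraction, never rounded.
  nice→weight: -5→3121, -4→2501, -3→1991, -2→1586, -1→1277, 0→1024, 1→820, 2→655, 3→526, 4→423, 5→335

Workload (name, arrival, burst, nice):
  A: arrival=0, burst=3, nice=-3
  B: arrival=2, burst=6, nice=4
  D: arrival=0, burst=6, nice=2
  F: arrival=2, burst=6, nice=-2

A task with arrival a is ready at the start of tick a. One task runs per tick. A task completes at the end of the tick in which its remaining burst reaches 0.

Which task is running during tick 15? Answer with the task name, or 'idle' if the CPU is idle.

running at tick 15 = B

t=0: vr[A=0 D=0] → run A
t=1: vr[A=1024/1991 D=0] → run D
t=2: vr[A=1024/1991 B=1024/1991 D=1024/655 F=1024/1991] → run A
t=3: vr[A=2048/1991 B=1024/1991 D=1024/655 F=1024/1991] → run B
t=4: vr[A=2048/1991 B=2471936/842193 D=1024/655 F=1024/1991] → run F
t=5: vr[A=2048/1991 B=2471936/842193 D=1024/655 F=1831424/1578863] → run A
t=6: vr[B=2471936/842193 D=1024/655 F=1831424/1578863] → run F
t=7: vr[B=2471936/842193 D=1024/655 F=2850816/1578863] → run D
t=8: vr[B=2471936/842193 D=2048/655 F=2850816/1578863] → run F
t=9: vr[B=2471936/842193 D=2048/655 F=3870208/1578863] → run F
t=10: vr[B=2471936/842193 D=2048/655 F=4889600/1578863] → run B
t=11: vr[B=4510720/842193 D=2048/655 F=4889600/1578863] → run F
t=12: vr[B=4510720/842193 D=2048/655 F=5908992/1578863] → run D
t=13: vr[B=4510720/842193 D=3072/655 F=5908992/1578863] → run F
t=14: vr[B=4510720/842193 D=3072/655] → run D
t=15: vr[B=4510720/842193 D=4096/655] → run B
t=16: vr[B=2183168/280731 D=4096/655] → run D
t=17: vr[B=2183168/280731 D=1024/131] → run B
t=18: vr[B=8588288/842193 D=1024/131] → run D
t=19: vr[B=8588288/842193] → run B
t=20: vr[B=10627072/842193] → run B
t=21: (idle)
t=22: (idle)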